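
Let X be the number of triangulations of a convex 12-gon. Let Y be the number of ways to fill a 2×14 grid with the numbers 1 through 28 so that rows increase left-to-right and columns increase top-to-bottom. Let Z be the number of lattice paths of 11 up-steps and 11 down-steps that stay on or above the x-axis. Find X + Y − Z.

2632450

A convex 12-gon is triangulated into 10 triangles, and the number of such triangulations is the Catalan number C_{12−2} = C_10. So X = C_10 = 16796.
Standard Young tableaux of shape 2×n are counted by C_n; here n = 14. So Y = C_14 = 2674440.
Paths of 11 up- and 11 down-steps that never dip below the axis are Dyck paths; their count is C_11. So Z = C_11 = 58786.
X + Y − Z = 16796 + 2674440 − 58786 = 2632450.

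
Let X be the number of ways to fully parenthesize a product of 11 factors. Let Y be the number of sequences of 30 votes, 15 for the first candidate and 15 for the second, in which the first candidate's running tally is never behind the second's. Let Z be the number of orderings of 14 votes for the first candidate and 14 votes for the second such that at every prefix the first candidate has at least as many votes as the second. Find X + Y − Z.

Parenthesizations of m factors correspond to full binary trees with m leaves, counted by C_{m−1}; m = 11 gives C_10. So X = C_10 = 16796.
Reading a vote for the leader as '(' and for the other as ')' turns such a sequence into a balanced string of 15 pairs, so the count is C_15. So Y = C_15 = 9694845.
Reading a vote for the leader as '(' and for the other as ')' turns such a sequence into a balanced string of 14 pairs, so the count is C_14. So Z = C_14 = 2674440.
X + Y − Z = 16796 + 9694845 − 2674440 = 7037201.

7037201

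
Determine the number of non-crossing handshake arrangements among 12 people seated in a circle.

With 12 = 2·6 people, non-crossing handshake pairings are non-crossing perfect matchings on a circle, counted by C_6.
C_6 = C_5 · 2(2·5+1)/(5+2) = 42 · 22/7 = 132.

132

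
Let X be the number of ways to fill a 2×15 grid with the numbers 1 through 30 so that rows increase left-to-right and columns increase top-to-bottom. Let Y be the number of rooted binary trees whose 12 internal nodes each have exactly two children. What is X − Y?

9486833

By the hook-length formula (or a Dyck-path bijection), SYT of shape 2×15 number C_15. So X = C_15 = 9694845.
The number of full binary trees on 12 internal nodes is the Catalan number C_12. So Y = C_12 = 208012.
X − Y = 9694845 − 208012 = 9486833.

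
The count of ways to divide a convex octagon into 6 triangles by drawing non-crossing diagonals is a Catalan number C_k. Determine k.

Triangulations of a convex m-gon are counted by C_{m−2}; with m = 8 this is C_6.

6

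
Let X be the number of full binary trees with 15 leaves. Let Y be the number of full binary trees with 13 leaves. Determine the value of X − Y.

Full binary trees with 15 leaves have 15−1 = 14 internal nodes, so there are C_14 of them. So X = C_14 = 2674440.
Full binary trees with 13 leaves have 13−1 = 12 internal nodes, so there are C_12 of them. So Y = C_12 = 208012.
X − Y = 2674440 − 208012 = 2466428.

2466428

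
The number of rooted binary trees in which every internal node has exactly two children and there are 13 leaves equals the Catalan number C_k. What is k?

12

A full binary tree with L leaves has L−1 internal nodes and is counted by C_{L−1}; L = 13 gives C_12.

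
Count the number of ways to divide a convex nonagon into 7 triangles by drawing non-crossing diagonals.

Triangulations of a convex m-gon are counted by C_{m−2}; with m = 9 this is C_7.
C_7 = C(14,7)/8 = 3432/8 = 429.

429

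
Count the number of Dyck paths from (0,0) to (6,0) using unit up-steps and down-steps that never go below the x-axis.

Paths of 3 up- and 3 down-steps that never dip below the axis are Dyck paths; their count is C_3.
C_3 = C(6,3)/4 = 20/4 = 5.

5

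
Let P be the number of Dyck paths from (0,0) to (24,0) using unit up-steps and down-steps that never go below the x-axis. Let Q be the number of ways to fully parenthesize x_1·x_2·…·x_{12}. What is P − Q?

149226

A Dyck path with 12 up-steps and 12 down-steps has semilength 12, so there are C_12 of them. So P = C_12 = 208012.
Ways to associate a product of 12 factors correspond to binary trees on 12 leaves, so the count is C_11. So Q = C_11 = 58786.
P − Q = 208012 − 58786 = 149226.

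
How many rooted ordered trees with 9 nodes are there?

1430

Rooted ordered (plane) trees on m nodes have m−1 edges and are counted by C_{m−1}; m = 9 gives C_8.
C_8 = C(16,8)/9 = 12870/9 = 1430.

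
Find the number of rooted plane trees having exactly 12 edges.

A rooted plane tree with 12 edges has 13 nodes, and the count is C_12.
C_12 = C(24,12)/13 = 2704156/13 = 208012.

208012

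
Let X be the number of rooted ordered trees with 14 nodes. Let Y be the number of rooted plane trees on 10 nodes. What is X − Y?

738038

Rooted ordered (plane) trees on m nodes have m−1 edges and are counted by C_{m−1}; m = 14 gives C_13. So X = C_13 = 742900.
Rooted ordered (plane) trees on m nodes have m−1 edges and are counted by C_{m−1}; m = 10 gives C_9. So Y = C_9 = 4862.
X − Y = 742900 − 4862 = 738038.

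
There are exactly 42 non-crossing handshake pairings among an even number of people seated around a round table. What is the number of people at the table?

Non-crossing handshake pairings of 2n people are counted by C_n. Since C_5 = 42, the index is 5.
So n = 5, and there are 2n = 10 people.

10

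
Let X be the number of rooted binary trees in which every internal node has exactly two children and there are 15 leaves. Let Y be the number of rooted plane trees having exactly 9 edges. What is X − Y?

2669578

A full binary tree with L leaves has L−1 internal nodes and is counted by C_{L−1}; L = 15 gives C_14. So X = C_14 = 2674440.
Rooted ordered trees with n edges are counted by C_n; here n = 9. So Y = C_9 = 4862.
X − Y = 2674440 − 4862 = 2669578.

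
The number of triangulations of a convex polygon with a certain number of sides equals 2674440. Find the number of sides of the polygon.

16

Triangulations of a convex m-gon are counted by C_{m−2}; 2674440 = C_14.
So m − 2 = 14, giving m = 16 sides.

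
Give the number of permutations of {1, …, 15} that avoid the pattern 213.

9694845

Permutations of [n] avoiding any single length-3 pattern are counted by C_n; here n = 15.
C_15 = C(30,15)/16 = 155117520/16 = 9694845.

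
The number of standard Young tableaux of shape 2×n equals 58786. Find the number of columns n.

11

Standard Young tableaux of shape 2×n are counted by C_n. The Catalan number equal to 58786 is C_11.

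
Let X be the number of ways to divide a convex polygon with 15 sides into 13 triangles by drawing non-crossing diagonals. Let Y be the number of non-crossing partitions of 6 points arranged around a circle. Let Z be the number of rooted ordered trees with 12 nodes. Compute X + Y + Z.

Triangulations of a convex m-gon are counted by C_{m−2}; with m = 15 this is C_13. So X = C_13 = 742900.
The non-crossing partitions of [6] form a lattice of size C_6. So Y = C_6 = 132.
Rooted ordered (plane) trees on m nodes have m−1 edges and are counted by C_{m−1}; m = 12 gives C_11. So Z = C_11 = 58786.
X + Y + Z = 742900 + 132 + 58786 = 801818.

801818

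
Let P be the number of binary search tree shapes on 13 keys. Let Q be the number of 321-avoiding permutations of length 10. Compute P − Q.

726104

Binary trees (left/right distinguished) on n nodes are counted by C_n; here n = 13. So P = C_13 = 742900.
Permutations of [n] avoiding any single length-3 pattern are counted by C_n; here n = 10. So Q = C_10 = 16796.
P − Q = 742900 − 16796 = 726104.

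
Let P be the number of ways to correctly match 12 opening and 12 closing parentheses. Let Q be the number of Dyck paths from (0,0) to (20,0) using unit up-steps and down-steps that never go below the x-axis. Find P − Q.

191216

A balanced arrangement of 12 bracket pairs is a Dyck word of semilength 12, so the count is C_12. So P = C_12 = 208012.
Dyck paths of semilength n (length 2n) are counted by C_n; here n = 10. So Q = C_10 = 16796.
P − Q = 208012 − 16796 = 191216.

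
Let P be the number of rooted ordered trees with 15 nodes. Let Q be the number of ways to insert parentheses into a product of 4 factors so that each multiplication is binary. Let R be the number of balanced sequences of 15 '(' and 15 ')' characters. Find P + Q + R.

Rooted ordered (plane) trees on m nodes have m−1 edges and are counted by C_{m−1}; m = 15 gives C_14. So P = C_14 = 2674440.
Ways to associate a product of 4 factors correspond to binary trees on 4 leaves, so the count is C_3. So Q = C_3 = 5.
A balanced arrangement of 15 bracket pairs is a Dyck word of semilength 15, so the count is C_15. So R = C_15 = 9694845.
P + Q + R = 2674440 + 5 + 9694845 = 12369290.

12369290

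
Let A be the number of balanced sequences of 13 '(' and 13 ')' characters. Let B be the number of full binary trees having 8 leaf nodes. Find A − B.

A balanced arrangement of 13 bracket pairs is a Dyck word of semilength 13, so the count is C_13. So A = C_13 = 742900.
A full binary tree with L leaves has L−1 internal nodes and is counted by C_{L−1}; L = 8 gives C_7. So B = C_7 = 429.
A − B = 742900 − 429 = 742471.

742471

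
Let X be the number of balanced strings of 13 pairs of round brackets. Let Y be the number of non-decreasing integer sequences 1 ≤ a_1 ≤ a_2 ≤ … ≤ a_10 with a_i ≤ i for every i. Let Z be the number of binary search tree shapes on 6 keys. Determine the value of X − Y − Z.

With 13 pairs the number of balanced bracket strings is the Catalan number C_13. So X = C_13 = 742900.
Weakly increasing sequences with a_i ≤ i biject with Dyck paths of semilength 10, so there are C_10. So Y = C_10 = 16796.
Binary trees (left/right distinguished) on n nodes are counted by C_n; here n = 6. So Z = C_6 = 132.
X − Y − Z = 742900 − 16796 − 132 = 725972.

725972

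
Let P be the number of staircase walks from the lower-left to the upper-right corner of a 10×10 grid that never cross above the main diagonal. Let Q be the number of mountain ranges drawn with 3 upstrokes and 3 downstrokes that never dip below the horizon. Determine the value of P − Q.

Monotone paths in an n×n grid that stay weakly below the diagonal are counted by C_n; here n = 10. So P = C_10 = 16796.
Dyck paths of semilength n (length 2n) are counted by C_n; here n = 3. So Q = C_3 = 5.
P − Q = 16796 − 5 = 16791.

16791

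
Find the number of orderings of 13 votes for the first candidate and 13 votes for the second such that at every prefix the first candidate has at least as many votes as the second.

742900

Ballot sequences with n votes each where one side never trails are Dyck words, counted by C_n; here n = 13.
C_13 = C(26,13)/14 = 10400600/14 = 742900.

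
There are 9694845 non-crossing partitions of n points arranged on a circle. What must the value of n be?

Non-crossing partitions of [n] are counted by C_n. The Catalan number equal to 9694845 is C_15.

15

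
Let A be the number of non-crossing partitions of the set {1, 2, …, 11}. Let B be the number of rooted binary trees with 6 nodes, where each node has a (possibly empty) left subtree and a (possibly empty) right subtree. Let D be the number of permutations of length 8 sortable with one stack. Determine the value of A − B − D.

The non-crossing partitions of [11] form a lattice of size C_11. So A = C_11 = 58786.
There are C_n binary search tree shapes on n keys; with n = 6 that is C_6. So B = C_6 = 132.
Stack-sortable permutations are exactly the 231-avoiding ones, counted by C_n; here n = 8. So D = C_8 = 1430.
A − B − D = 58786 − 132 − 1430 = 57224.

57224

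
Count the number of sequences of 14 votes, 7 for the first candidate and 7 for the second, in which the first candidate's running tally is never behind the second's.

429

Reading a vote for the leader as '(' and for the other as ')' turns such a sequence into a balanced string of 7 pairs, so the count is C_7.
C_7 = 429.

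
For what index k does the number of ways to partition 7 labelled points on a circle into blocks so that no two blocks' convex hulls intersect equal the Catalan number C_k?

The non-crossing partitions of [7] form a lattice of size C_7.

7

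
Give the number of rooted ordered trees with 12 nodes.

Rooted ordered (plane) trees on m nodes have m−1 edges and are counted by C_{m−1}; m = 12 gives C_11.
C_11 = C(22,11)/12 = 705432/12 = 58786.

58786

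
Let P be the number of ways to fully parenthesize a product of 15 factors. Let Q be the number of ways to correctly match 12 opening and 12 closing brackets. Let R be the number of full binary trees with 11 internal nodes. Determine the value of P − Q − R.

2407642

Parenthesizations of m factors correspond to full binary trees with m leaves, counted by C_{m−1}; m = 15 gives C_14. So P = C_14 = 2674440.
With 12 pairs the number of balanced bracket strings is the Catalan number C_12. So Q = C_12 = 208012.
The number of full binary trees on 11 internal nodes is the Catalan number C_11. So R = C_11 = 58786.
P − Q − R = 2674440 − 208012 − 58786 = 2407642.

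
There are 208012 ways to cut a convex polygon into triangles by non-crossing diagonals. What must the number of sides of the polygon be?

Triangulations of a convex m-gon are counted by C_{m−2}; 208012 = C_12.
So m − 2 = 12, giving m = 14 sides.

14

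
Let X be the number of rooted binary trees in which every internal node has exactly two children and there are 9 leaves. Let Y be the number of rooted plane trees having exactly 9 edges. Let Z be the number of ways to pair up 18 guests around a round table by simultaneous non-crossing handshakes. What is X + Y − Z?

1430

Full binary trees with 9 leaves have 9−1 = 8 internal nodes, so there are C_8 of them. So X = C_8 = 1430.
A rooted plane tree with 9 edges has 10 nodes, and the count is C_9. So Y = C_9 = 4862.
With 18 = 2·9 people, non-crossing handshake pairings are non-crossing perfect matchings on a circle, counted by C_9. So Z = C_9 = 4862.
X + Y − Z = 1430 + 4862 − 4862 = 1430.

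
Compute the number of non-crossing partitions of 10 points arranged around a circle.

Non-crossing partitions of an n-element set are counted by C_n; here n = 10.
C_10 = C_9 · 2(2·9+1)/(9+2) = 4862 · 38/11 = 16796.

16796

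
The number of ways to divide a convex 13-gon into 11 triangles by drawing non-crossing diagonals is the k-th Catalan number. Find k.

A convex 13-gon is triangulated into 11 triangles, and the number of such triangulations is the Catalan number C_{13−2} = C_11.

11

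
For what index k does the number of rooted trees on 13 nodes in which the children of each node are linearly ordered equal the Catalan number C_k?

12

A rooted plane tree on 13 nodes has 12 edges, and such trees are counted by C_12.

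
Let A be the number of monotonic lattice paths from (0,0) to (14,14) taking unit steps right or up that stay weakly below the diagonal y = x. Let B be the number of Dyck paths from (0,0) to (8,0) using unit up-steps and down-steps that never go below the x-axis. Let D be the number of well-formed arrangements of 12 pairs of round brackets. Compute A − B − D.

Monotone paths in an n×n grid that stay weakly below the diagonal are counted by C_n; here n = 14. So A = C_14 = 2674440.
A Dyck path with 4 up-steps and 4 down-steps has semilength 4, so there are C_4 of them. So B = C_4 = 14.
Balanced strings of n pairs of brackets are counted by C_n; here n = 12. So D = C_12 = 208012.
A − B − D = 2674440 − 14 − 208012 = 2466414.

2466414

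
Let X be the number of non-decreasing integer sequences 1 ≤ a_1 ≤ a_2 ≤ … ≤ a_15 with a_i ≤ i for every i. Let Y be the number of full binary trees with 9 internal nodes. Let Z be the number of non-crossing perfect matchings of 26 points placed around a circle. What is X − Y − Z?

8947083

Such sub-staircase sequences of length n are counted by C_n; here n = 15. So X = C_15 = 9694845.
Full binary trees with n internal nodes are counted by C_n; here n = 9. So Y = C_9 = 4862.
Non-crossing perfect matchings of 2n points on a circle are counted by C_n; with 26 points, n = 13. So Z = C_13 = 742900.
X − Y − Z = 9694845 − 4862 − 742900 = 8947083.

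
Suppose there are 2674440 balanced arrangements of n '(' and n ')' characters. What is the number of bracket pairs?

14

Balanced strings of n bracket-pairs are counted by C_n. The Catalan number equal to 2674440 is C_14.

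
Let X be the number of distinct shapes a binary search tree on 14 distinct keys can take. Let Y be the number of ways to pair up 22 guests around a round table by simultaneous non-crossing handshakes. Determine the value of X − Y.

Binary trees (left/right distinguished) on n nodes are counted by C_n; here n = 14. So X = C_14 = 2674440.
With 22 = 2·11 people, non-crossing handshake pairings are non-crossing perfect matchings on a circle, counted by C_11. So Y = C_11 = 58786.
X − Y = 2674440 − 58786 = 2615654.

2615654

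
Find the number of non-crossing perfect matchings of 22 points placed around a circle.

58786

Non-crossing perfect matchings of 2n points on a circle are counted by C_n; with 22 points, n = 11.
C_11 = 58786.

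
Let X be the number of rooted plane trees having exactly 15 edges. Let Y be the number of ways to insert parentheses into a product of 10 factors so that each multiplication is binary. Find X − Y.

A rooted plane tree with 15 edges has 16 nodes, and the count is C_15. So X = C_15 = 9694845.
Bracketing 10 factors into binary products is counted by C_{10−1} = C_9. So Y = C_9 = 4862.
X − Y = 9694845 − 4862 = 9689983.

9689983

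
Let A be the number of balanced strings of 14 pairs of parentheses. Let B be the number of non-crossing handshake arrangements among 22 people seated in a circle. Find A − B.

2615654

A balanced arrangement of 14 bracket pairs is a Dyck word of semilength 14, so the count is C_14. So A = C_14 = 2674440.
With 22 = 2·11 people, non-crossing handshake pairings are non-crossing perfect matchings on a circle, counted by C_11. So B = C_11 = 58786.
A − B = 2674440 − 58786 = 2615654.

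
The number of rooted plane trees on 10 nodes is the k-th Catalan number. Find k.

Rooted ordered (plane) trees on m nodes have m−1 edges and are counted by C_{m−1}; m = 10 gives C_9.

9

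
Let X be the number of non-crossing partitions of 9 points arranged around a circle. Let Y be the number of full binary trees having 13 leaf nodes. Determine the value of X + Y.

The non-crossing partitions of [9] form a lattice of size C_9. So X = C_9 = 4862.
A full binary tree with L leaves has L−1 internal nodes and is counted by C_{L−1}; L = 13 gives C_12. So Y = C_12 = 208012.
X + Y = 4862 + 208012 = 212874.

212874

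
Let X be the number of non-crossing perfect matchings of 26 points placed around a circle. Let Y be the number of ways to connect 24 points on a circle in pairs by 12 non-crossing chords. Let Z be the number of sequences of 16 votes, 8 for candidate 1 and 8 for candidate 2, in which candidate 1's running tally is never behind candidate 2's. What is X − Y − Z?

Pairing 26 circle points by 13 non-crossing chords gives C_13 matchings. So X = C_13 = 742900.
Non-crossing perfect matchings of 2n points on a circle are counted by C_n; with 24 points, n = 12. So Y = C_12 = 208012.
Reading a vote for the leader as '(' and for the other as ')' turns such a sequence into a balanced string of 8 pairs, so the count is C_8. So Z = C_8 = 1430.
X − Y − Z = 742900 − 208012 − 1430 = 533458.

533458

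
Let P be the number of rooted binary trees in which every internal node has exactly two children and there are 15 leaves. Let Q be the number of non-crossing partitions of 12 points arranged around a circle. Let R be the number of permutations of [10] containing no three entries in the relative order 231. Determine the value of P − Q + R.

Full binary trees with 15 leaves have 15−1 = 14 internal nodes, so there are C_14 of them. So P = C_14 = 2674440.
Non-crossing partitions of an n-element set are counted by C_n; here n = 12. So Q = C_12 = 208012.
For any fixed pattern of length 3, the pattern-avoiding permutations of [10] number C_10. So R = C_10 = 16796.
P − Q + R = 2674440 − 208012 + 16796 = 2483224.

2483224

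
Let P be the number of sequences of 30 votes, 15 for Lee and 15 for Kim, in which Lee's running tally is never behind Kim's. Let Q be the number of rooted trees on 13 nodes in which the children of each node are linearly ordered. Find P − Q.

9486833

Ballot sequences with n votes each where one side never trails are Dyck words, counted by C_n; here n = 15. So P = C_15 = 9694845.
Rooted ordered (plane) trees on m nodes have m−1 edges and are counted by C_{m−1}; m = 13 gives C_12. So Q = C_12 = 208012.
P − Q = 9694845 − 208012 = 9486833.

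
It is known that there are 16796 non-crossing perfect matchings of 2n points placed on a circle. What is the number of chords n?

10

Non-crossing pairings of 2n points on a circle are counted by C_n, and C_10 = 16796.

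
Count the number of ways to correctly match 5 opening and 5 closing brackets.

42

Balanced strings of n pairs of brackets are counted by C_n; here n = 5.
C_5 = 42.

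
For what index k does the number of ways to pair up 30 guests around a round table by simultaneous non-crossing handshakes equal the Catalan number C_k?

With 30 = 2·15 people, non-crossing handshake pairings are non-crossing perfect matchings on a circle, counted by C_15.

15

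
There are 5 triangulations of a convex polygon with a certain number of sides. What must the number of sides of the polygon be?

Triangulations of a convex m-gon are counted by C_{m−2}; 5 = C_3.
So m − 2 = 3, giving m = 5 sides.

5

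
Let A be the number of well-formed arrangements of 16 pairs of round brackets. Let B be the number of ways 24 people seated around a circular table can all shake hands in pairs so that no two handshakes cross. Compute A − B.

35149658

With 16 pairs the number of balanced bracket strings is the Catalan number C_16. So A = C_16 = 35357670.
With 24 = 2·12 people, non-crossing handshake pairings are non-crossing perfect matchings on a circle, counted by C_12. So B = C_12 = 208012.
A − B = 35357670 − 208012 = 35149658.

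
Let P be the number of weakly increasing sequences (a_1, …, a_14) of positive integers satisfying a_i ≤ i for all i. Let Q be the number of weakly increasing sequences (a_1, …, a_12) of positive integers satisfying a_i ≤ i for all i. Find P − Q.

2466428

Such sub-staircase sequences of length n are counted by C_n; here n = 14. So P = C_14 = 2674440.
Weakly increasing sequences with a_i ≤ i biject with Dyck paths of semilength 12, so there are C_12. So Q = C_12 = 208012.
P − Q = 2674440 − 208012 = 2466428.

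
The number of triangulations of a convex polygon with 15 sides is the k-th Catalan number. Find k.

13

A convex 15-gon is triangulated into 13 triangles, and the number of such triangulations is the Catalan number C_{15−2} = C_13.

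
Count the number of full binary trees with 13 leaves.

208012

Full binary trees with 13 leaves have 13−1 = 12 internal nodes, so there are C_12 of them.
C_12 = C_11 · 2(2·11+1)/(11+2) = 58786 · 46/13 = 208012.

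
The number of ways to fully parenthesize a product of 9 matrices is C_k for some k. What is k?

Parenthesizations of m factors correspond to full binary trees with m leaves, counted by C_{m−1}; m = 9 gives C_8.

8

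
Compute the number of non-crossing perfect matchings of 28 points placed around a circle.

Non-crossing perfect matchings of 2n points on a circle are counted by C_n; with 28 points, n = 14.
C_14 = C(28,14)/15 = 40116600/15 = 2674440.

2674440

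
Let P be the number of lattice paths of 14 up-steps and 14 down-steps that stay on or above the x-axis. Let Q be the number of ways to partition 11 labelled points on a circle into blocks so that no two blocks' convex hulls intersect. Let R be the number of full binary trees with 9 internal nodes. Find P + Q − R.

2728364

Paths of 14 up- and 14 down-steps that never dip below the axis are Dyck paths; their count is C_14. So P = C_14 = 2674440.
The non-crossing partitions of [11] form a lattice of size C_11. So Q = C_11 = 58786.
The number of full binary trees on 9 internal nodes is the Catalan number C_9. So R = C_9 = 4862.
P + Q − R = 2674440 + 58786 − 4862 = 2728364.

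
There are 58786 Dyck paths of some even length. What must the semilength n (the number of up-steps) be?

11

Dyck paths of semilength n are counted by C_n. Since C_11 = 58786, the index is 11.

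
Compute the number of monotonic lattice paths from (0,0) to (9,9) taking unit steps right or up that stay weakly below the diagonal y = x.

Sub-diagonal monotone paths from (0,0) to (9,9) biject with Dyck paths of semilength 9, giving C_9.
C_9 = C(18,9)/10 = 48620/10 = 4862.

4862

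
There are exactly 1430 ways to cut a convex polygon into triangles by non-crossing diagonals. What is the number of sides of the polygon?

Triangulations of a convex m-gon are counted by C_{m−2}. Since C_8 = 1430, the index is 8.
So m − 2 = 8, giving m = 10 sides.

10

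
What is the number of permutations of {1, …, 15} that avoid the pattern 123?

For any fixed pattern of length 3, the pattern-avoiding permutations of [15] number C_15.
C_15 = 9694845.

9694845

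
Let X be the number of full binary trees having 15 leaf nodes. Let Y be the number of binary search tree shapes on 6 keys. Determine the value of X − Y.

Full binary trees with 15 leaves have 15−1 = 14 internal nodes, so there are C_14 of them. So X = C_14 = 2674440.
Binary trees (left/right distinguished) on n nodes are counted by C_n; here n = 6. So Y = C_6 = 132.
X − Y = 2674440 − 132 = 2674308.

2674308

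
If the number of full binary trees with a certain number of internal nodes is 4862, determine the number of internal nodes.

Full binary trees with n internal nodes are counted by C_n; 4862 = C_9.

9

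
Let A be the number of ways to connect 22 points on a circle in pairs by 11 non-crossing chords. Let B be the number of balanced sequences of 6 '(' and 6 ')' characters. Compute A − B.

58654

Pairing 22 circle points by 11 non-crossing chords gives C_11 matchings. So A = C_11 = 58786.
Balanced strings of n pairs of brackets are counted by C_n; here n = 6. So B = C_6 = 132.
A − B = 58786 − 132 = 58654.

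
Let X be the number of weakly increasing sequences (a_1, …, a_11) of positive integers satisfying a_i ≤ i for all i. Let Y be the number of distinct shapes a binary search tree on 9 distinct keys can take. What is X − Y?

53924

Such sub-staircase sequences of length n are counted by C_n; here n = 11. So X = C_11 = 58786.
There are C_n binary search tree shapes on n keys; with n = 9 that is C_9. So Y = C_9 = 4862.
X − Y = 58786 − 4862 = 53924.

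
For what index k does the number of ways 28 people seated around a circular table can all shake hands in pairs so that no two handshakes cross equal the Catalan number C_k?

14

Non-crossing handshake pairings of 2n people are counted by C_n; 28 people gives n = 14.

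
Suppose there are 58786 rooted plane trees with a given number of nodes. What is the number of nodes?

Rooted ordered trees on m nodes are counted by C_{m−1}, and C_11 = 58786.
So the index is 11, and the number of nodes is 11 + 1 = 12.

12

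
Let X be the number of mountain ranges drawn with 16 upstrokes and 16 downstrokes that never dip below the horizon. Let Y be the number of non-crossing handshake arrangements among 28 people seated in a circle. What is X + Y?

38032110

A Dyck path with 16 up-steps and 16 down-steps has semilength 16, so there are C_16 of them. So X = C_16 = 35357670.
With 28 = 2·14 people, non-crossing handshake pairings are non-crossing perfect matchings on a circle, counted by C_14. So Y = C_14 = 2674440.
X + Y = 35357670 + 2674440 = 38032110.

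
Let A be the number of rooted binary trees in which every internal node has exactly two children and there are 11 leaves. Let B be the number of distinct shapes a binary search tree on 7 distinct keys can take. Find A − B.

A full binary tree with L leaves has L−1 internal nodes and is counted by C_{L−1}; L = 11 gives C_10. So A = C_10 = 16796.
Rooted binary trees with 7 nodes (each child slot possibly empty) number C_7. So B = C_7 = 429.
A − B = 16796 − 429 = 16367.

16367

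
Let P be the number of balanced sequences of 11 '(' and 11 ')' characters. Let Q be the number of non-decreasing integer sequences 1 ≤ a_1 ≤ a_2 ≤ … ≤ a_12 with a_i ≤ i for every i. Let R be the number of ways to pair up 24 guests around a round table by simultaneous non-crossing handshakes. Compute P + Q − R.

58786

A balanced arrangement of 11 bracket pairs is a Dyck word of semilength 11, so the count is C_11. So P = C_11 = 58786.
Weakly increasing sequences with a_i ≤ i biject with Dyck paths of semilength 12, so there are C_12. So Q = C_12 = 208012.
With 24 = 2·12 people, non-crossing handshake pairings are non-crossing perfect matchings on a circle, counted by C_12. So R = C_12 = 208012.
P + Q − R = 58786 + 208012 − 208012 = 58786.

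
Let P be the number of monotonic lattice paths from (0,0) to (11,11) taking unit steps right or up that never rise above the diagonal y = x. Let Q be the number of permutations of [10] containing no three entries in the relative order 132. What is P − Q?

41990

Sub-diagonal monotone paths from (0,0) to (11,11) biject with Dyck paths of semilength 11, giving C_11. So P = C_11 = 58786.
For any fixed pattern of length 3, the pattern-avoiding permutations of [10] number C_10. So Q = C_10 = 16796.
P − Q = 58786 − 16796 = 41990.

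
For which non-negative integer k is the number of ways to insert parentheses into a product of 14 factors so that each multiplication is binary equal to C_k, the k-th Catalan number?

13

Bracketing 14 factors into binary products is counted by C_{14−1} = C_13.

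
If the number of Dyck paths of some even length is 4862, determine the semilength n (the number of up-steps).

9

Dyck paths of semilength n are counted by C_n, and C_9 = 4862.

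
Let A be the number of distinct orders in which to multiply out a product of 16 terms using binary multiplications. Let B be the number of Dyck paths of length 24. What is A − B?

Ways to associate a product of 16 factors correspond to binary trees on 16 leaves, so the count is C_15. So A = C_15 = 9694845.
A Dyck path with 12 up-steps and 12 down-steps has semilength 12, so there are C_12 of them. So B = C_12 = 208012.
A − B = 9694845 − 208012 = 9486833.

9486833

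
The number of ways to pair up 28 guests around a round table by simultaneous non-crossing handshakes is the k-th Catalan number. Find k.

14

With 28 = 2·14 people, non-crossing handshake pairings are non-crossing perfect matchings on a circle, counted by C_14.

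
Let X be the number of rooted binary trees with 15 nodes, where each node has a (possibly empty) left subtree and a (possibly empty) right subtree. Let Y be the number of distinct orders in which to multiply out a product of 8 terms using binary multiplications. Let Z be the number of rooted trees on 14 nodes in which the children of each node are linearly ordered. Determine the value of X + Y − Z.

8952374

Binary trees (left/right distinguished) on n nodes are counted by C_n; here n = 15. So X = C_15 = 9694845.
Bracketing 8 factors into binary products is counted by C_{8−1} = C_7. So Y = C_7 = 429.
Rooted ordered (plane) trees on m nodes have m−1 edges and are counted by C_{m−1}; m = 14 gives C_13. So Z = C_13 = 742900.
X + Y − Z = 9694845 + 429 − 742900 = 8952374.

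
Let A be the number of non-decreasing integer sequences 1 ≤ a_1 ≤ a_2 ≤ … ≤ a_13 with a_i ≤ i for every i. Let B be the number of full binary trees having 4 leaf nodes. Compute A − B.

Such sub-staircase sequences of length n are counted by C_n; here n = 13. So A = C_13 = 742900.
Full binary trees with 4 leaves have 4−1 = 3 internal nodes, so there are C_3 of them. So B = C_3 = 5.
A − B = 742900 − 5 = 742895.

742895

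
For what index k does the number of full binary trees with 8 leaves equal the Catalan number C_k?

7

A full binary tree with L leaves has L−1 internal nodes and is counted by C_{L−1}; L = 8 gives C_7.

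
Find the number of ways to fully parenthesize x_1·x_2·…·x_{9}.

Ways to associate a product of 9 factors correspond to binary trees on 9 leaves, so the count is C_8.
C_8 = C(16,8)/9 = 12870/9 = 1430.

1430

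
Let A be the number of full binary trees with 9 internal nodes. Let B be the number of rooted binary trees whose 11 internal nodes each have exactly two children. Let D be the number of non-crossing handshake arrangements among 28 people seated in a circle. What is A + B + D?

2738088

Full binary trees with n internal nodes are counted by C_n; here n = 9. So A = C_9 = 4862.
The number of full binary trees on 11 internal nodes is the Catalan number C_11. So B = C_11 = 58786.
With 28 = 2·14 people, non-crossing handshake pairings are non-crossing perfect matchings on a circle, counted by C_14. So D = C_14 = 2674440.
A + B + D = 4862 + 58786 + 2674440 = 2738088.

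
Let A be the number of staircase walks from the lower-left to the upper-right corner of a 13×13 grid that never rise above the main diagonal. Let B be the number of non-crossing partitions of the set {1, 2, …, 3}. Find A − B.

742895

Sub-diagonal monotone paths from (0,0) to (13,13) biject with Dyck paths of semilength 13, giving C_13. So A = C_13 = 742900.
Non-crossing partitions of an n-element set are counted by C_n; here n = 3. So B = C_3 = 5.
A − B = 742900 − 5 = 742895.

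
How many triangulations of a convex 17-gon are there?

Triangulations of a convex m-gon are counted by C_{m−2}; with m = 17 this is C_15.
C_15 = C(30,15)/16 = 155117520/16 = 9694845.

9694845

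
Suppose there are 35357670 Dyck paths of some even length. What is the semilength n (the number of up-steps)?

Dyck paths of semilength n are counted by C_n; 35357670 = C_16.

16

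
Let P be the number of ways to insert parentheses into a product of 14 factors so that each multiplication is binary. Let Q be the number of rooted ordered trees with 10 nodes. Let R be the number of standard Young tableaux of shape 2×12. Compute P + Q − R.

539750

Bracketing 14 factors into binary products is counted by C_{14−1} = C_13. So P = C_13 = 742900.
A rooted plane tree on 10 nodes has 9 edges, and such trees are counted by C_9. So Q = C_9 = 4862.
Standard Young tableaux of shape 2×n are counted by C_n; here n = 12. So R = C_12 = 208012.
P + Q − R = 742900 + 4862 − 208012 = 539750.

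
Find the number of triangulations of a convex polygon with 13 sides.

58786

Triangulations of a convex m-gon are counted by C_{m−2}; with m = 13 this is C_11.
C_11 = 58786.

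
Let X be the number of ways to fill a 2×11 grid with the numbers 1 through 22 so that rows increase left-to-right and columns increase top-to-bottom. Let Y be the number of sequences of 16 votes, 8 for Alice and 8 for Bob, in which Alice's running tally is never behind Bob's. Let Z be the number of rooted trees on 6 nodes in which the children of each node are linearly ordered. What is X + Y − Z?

Standard Young tableaux of shape 2×n are counted by C_n; here n = 11. So X = C_11 = 58786.
Ballot sequences with n votes each where one side never trails are Dyck words, counted by C_n; here n = 8. So Y = C_8 = 1430.
A rooted plane tree on 6 nodes has 5 edges, and such trees are counted by C_5. So Z = C_5 = 42.
X + Y − Z = 58786 + 1430 − 42 = 60174.

60174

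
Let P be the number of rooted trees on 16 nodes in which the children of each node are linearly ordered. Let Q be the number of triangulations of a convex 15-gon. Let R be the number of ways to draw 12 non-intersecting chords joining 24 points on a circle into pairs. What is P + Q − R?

Rooted ordered (plane) trees on m nodes have m−1 edges and are counted by C_{m−1}; m = 16 gives C_15. So P = C_15 = 9694845.
Triangulations of a convex m-gon are counted by C_{m−2}; with m = 15 this is C_13. So Q = C_13 = 742900.
Pairing 24 circle points by 12 non-crossing chords gives C_12 matchings. So R = C_12 = 208012.
P + Q − R = 9694845 + 742900 − 208012 = 10229733.

10229733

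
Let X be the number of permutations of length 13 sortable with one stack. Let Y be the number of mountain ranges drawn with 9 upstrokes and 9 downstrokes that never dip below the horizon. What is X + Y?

747762

Stack-sortable permutations are exactly the 231-avoiding ones, counted by C_n; here n = 13. So X = C_13 = 742900.
Dyck paths of semilength n (length 2n) are counted by C_n; here n = 9. So Y = C_9 = 4862.
X + Y = 742900 + 4862 = 747762.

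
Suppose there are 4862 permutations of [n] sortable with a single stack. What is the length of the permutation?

9

Stack-sortable permutations of [n] are counted by C_n; 4862 = C_9.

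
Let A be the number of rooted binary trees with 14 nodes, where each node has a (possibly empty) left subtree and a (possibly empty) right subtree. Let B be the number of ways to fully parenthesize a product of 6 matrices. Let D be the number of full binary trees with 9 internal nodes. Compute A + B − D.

2669620

Binary trees (left/right distinguished) on n nodes are counted by C_n; here n = 14. So A = C_14 = 2674440.
Parenthesizations of m factors correspond to full binary trees with m leaves, counted by C_{m−1}; m = 6 gives C_5. So B = C_5 = 42.
Full binary trees with n internal nodes are counted by C_n; here n = 9. So D = C_9 = 4862.
A + B − D = 2674440 + 42 − 4862 = 2669620.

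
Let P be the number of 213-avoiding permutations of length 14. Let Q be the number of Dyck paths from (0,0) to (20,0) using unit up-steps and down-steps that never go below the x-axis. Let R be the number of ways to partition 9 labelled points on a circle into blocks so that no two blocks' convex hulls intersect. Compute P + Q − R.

2686374

For any fixed pattern of length 3, the pattern-avoiding permutations of [14] number C_14. So P = C_14 = 2674440.
Paths of 10 up- and 10 down-steps that never dip below the axis are Dyck paths; their count is C_10. So Q = C_10 = 16796.
Non-crossing partitions of an n-element set are counted by C_n; here n = 9. So R = C_9 = 4862.
P + Q − R = 2674440 + 16796 − 4862 = 2686374.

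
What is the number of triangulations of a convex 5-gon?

5

A convex 5-gon is triangulated into 3 triangles, and the number of such triangulations is the Catalan number C_{5−2} = C_3.
C_3 = 5.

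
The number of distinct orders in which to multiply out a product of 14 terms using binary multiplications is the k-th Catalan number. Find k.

Ways to associate a product of 14 factors correspond to binary trees on 14 leaves, so the count is C_13.

13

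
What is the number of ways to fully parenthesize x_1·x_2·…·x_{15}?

Bracketing 15 factors into binary products is counted by C_{15−1} = C_14.
C_14 = 2674440.

2674440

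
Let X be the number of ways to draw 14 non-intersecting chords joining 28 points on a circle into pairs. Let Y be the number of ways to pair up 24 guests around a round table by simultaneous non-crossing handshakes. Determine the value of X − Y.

2466428

Pairing 28 circle points by 14 non-crossing chords gives C_14 matchings. So X = C_14 = 2674440.
With 24 = 2·12 people, non-crossing handshake pairings are non-crossing perfect matchings on a circle, counted by C_12. So Y = C_12 = 208012.
X − Y = 2674440 − 208012 = 2466428.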